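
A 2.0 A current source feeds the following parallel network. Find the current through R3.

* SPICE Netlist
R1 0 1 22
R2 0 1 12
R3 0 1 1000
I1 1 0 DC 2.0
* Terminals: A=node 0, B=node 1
All resistors sit directly between nodes 0 and 1, so they are in parallel and share one voltage V; the full source current 2 A splits among them.
1/R_par = 1/22 + 1/12 + 1/1000 = 0.1298 S  =>  R_par = 7.705 Ω
V = I × R_par = 2 × 7.705 = 15.41 V
I_R3 = V/R3 = 15.41/1000 = 0.01541 A

Final answer: 0.01541 A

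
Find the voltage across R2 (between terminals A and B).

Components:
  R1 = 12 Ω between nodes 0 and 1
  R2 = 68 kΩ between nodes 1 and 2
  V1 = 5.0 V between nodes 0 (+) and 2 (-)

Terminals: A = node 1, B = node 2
R1 and R2 are in series across V1 (node 0 → node 1 → node 2), and the output A–B is taken across R2, so this is a voltage divider.
Series current: I = V1/(R1 + R2) = 5/(12 + 68000) = 5/68010 = 0.00007352 A
V_R2 = I × R2 = V1 × R2/(R1 + R2) = 5 × 68000/68010 = 4.999 V

Final answer: 4.999 V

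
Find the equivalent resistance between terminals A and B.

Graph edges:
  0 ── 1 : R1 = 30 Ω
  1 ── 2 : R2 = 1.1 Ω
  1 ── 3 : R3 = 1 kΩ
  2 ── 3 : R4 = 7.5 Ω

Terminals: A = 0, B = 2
Reduce the network between node 0 (A) and node 2 (B) by series/parallel combination:
  Rs1 = R3 + R4 (series, joined only at node 3) = 1000 + 7.5 = 1008 Ω
  Rp1 = R2 ‖ Rs1 (parallel, both between nodes 1 and 2) = 1/(1/1.1 + 1/1008) = 1.099 Ω
  Rs2 = R1 + Rp1 (series, joined only at node 1) = 30 + 1.099 = 31.1 Ω
R_eq = 31.1 Ω

Final answer: 31.1 Ω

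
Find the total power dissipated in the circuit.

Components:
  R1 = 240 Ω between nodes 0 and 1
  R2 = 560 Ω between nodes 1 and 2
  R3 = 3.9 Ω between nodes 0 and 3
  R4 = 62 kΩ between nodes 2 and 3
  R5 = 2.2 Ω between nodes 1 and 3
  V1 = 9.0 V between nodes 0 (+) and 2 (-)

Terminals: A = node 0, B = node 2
Nodal analysis, taking node 2 as the 0 V reference.
Source V1 fixes V_0 = 9 V.
KCL at each unknown node (sum of currents leaving = 0; resistances in Ω):
  Node 1: (V_1 - 9)/240 + (V_1 - 0)/560 + (V_1 - V_3)/2.2 = 0
  Node 3: (V_3 - 9)/3.9 + (V_3 - 0)/62000 + (V_3 - V_1)/2.2 = 0
Collecting terms (coefficients in siemens):
  0.4605·V_1 - 0.4545·V_3 = 0.0375
  0.711·V_3 - 0.4545·V_1 = 2.308
Determinant D = (0.4605)(0.711) - (-0.4545)(-0.4545) = 0.1208
V_1 = [(0.0375)(0.711) - (-0.4545)(2.308)]/D = 8.905 V
V_3 = [(0.4605)(2.308) - (0.0375)(-0.4545)]/D = 8.939 V
Power in each resistor, P = (ΔV)²/R:
  P_R1 = (9 - 8.905)²/240 = 0.00003772 W
  P_R2 = (8.905 - 0)²/560 = 0.1416 W
  P_R3 = (9 - 8.939)²/3.9 = 0.0009551 W
  P_R4 = (0 - 8.939)²/62000 = 0.001289 W
  P_R5 = (8.905 - 8.939)²/2.2 = 0.0005289 W
P_total = P_R1 + P_R2 + P_R3 + P_R4 + P_R5 = 0.1444 W

Final answer: 0.1444 W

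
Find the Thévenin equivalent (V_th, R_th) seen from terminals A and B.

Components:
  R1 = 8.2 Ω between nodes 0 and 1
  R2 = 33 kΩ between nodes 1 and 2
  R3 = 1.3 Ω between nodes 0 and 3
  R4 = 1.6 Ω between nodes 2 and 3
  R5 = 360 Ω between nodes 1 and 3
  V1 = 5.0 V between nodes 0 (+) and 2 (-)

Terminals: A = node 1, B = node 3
Step 1 — V_th is the open-circuit voltage V_A - V_B (nothing connected across the terminals).
Nodal analysis, taking node 2 as the 0 V reference.
Source V1 fixes V_0 = 5 V.
KCL at each unknown node (sum of currents leaving = 0; resistances in Ω):
  Node 1: (V_1 - 5)/8.2 + (V_1 - 0)/33000 + (V_1 - V_3)/360 = 0
  Node 3: (V_3 - 5)/1.3 + (V_3 - 0)/1.6 + (V_3 - V_1)/360 = 0
Collecting terms (coefficients in siemens):
  0.1248·V_1 - 0.002778·V_3 = 0.6098
  1.397·V_3 - 0.002778·V_1 = 3.846
Determinant D = (0.1248)(1.397) - (-0.002778)(-0.002778) = 0.1743
V_1 = [(0.6098)(1.397) - (-0.002778)(3.846)]/D = 4.949 V
V_3 = [(0.1248)(3.846) - (0.6098)(-0.002778)]/D = 2.763 V
V_th = V_1 - V_3 = 4.949 - 2.763 = 2.186 V
Step 2 — R_th: zero the source — replace V1 by a short circuit (node 2 merges into node 0) — and find the resistance seen between A (node 1) and B (node 3).
Reduce the network between node 1 (A) and node 3 (B) by series/parallel combination:
  Rp1 = R1 ‖ R2 (parallel, both between nodes 0 and 1) = 1/(1/8.2 + 1/33000) = 8.198 Ω
  Rp2 = R3 ‖ R4 (parallel, both between nodes 0 and 3) = 1/(1/1.3 + 1/1.6) = 0.7172 Ω
  Rs1 = Rp1 + Rp2 (series, joined only at node 0) = 8.198 + 0.7172 = 8.915 Ω
  Rp3 = R5 ‖ Rs1 (parallel, both between nodes 1 and 3) = 1/(1/360 + 1/8.915) = 8.7 Ω
R_th = 8.7 Ω

Final answer: V_th = 2.186 V, R_th = 8.7 Ω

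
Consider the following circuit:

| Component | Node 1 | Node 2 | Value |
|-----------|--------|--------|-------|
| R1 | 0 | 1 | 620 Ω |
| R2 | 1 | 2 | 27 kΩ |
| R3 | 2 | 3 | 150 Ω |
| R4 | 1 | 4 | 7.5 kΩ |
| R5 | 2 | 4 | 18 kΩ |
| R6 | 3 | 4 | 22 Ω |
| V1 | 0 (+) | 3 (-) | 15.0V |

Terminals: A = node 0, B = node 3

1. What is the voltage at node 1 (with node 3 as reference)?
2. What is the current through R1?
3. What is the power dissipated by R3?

Nodal analysis, taking node 3 as the 0 V reference.
Source V1 fixes V_0 = 15 V.
KCL at each unknown node (sum of currents leaving = 0; resistances in Ω):
  Node 1: (V_1 - 15)/620 + (V_1 - V_2)/27000 + (V_1 - V_4)/7500 = 0
  Node 2: (V_2 - V_1)/27000 + (V_2 - 0)/150 + (V_2 - V_4)/18000 = 0
  Node 4: (V_4 - V_1)/7500 + (V_4 - V_2)/18000 + (V_4 - 0)/22 = 0
Collecting terms (coefficients in siemens):
  0.001783·V_1 - 0.00003704·V_2 - 0.0001333·V_4 = 0.02419
  0.006759·V_2 - 0.00003704·V_1 - 0.00005556·V_4 = 0
  0.04564·V_4 - 0.0001333·V_1 - 0.00005556·V_2 = 0
Solving these 3 simultaneous equations (Gaussian elimination) gives:
  V_1 = 13.57 V, V_2 = 0.07469 V, V_4 = 0.03974 V
Part 1:
  Read off the nodal solution: V_1 = 13.57 V
Part 2:
  I_R1 = (V_0 - V_1)/R1 = (15 - 13.57)/620 = 0.002304 A
  Magnitude: I_R1 = 0.002304 A
Part 3:
  I_R3 = (V_2 - V_3)/R3 = (0.07469 - 0)/150 = 0.0004979 A
  P_R3 = I_R3² × R3 = (0.0004979)² × 150 = 0.00003719 W

Final answers:
1. V_1 = 13.57 V
2. I_R1 = 0.002304 A
3. P_R3 = 3.719e-05 W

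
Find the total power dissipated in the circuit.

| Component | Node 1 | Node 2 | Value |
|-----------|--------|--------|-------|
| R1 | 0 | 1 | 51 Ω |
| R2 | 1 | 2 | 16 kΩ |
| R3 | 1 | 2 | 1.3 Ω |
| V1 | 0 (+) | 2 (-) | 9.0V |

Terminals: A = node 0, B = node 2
Nodal analysis, taking node 2 as the 0 V reference.
Source V1 fixes V_0 = 9 V.
KCL at each unknown node (sum of currents leaving = 0; resistances in Ω):
  Node 1: (V_1 - 9)/51 + (V_1 - 0)/16000 + (V_1 - 0)/1.3 = 0
Collecting terms: 0.7889 × V_1 = 0.1765  =>  V_1 = 0.2237 V
Power in each resistor, P = (ΔV)²/R:
  P_R1 = (9 - 0.2237)²/51 = 1.51 W
  P_R2 = (0.2237 - 0)²/16000 = 0.000003127 W
  P_R3 = (0.2237 - 0)²/1.3 = 0.03849 W
P_total = P_R1 + P_R2 + P_R3 = 1.549 W

Final answer: 1.549 W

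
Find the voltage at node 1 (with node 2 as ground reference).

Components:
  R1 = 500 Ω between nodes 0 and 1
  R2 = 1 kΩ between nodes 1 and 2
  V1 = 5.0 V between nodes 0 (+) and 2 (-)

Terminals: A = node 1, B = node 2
Nodal analysis, taking node 2 as the 0 V reference.
Source V1 fixes V_0 = 5 V.
KCL at each unknown node (sum of currents leaving = 0; resistances in Ω):
  Node 1: (V_1 - 5)/500 + (V_1 - 0)/1000 = 0
Collecting terms: 0.003 × V_1 = 0.01  =>  V_1 = 3.333 V
The requested potential is V_1 = 3.333 V.

Final answer: V_1 = 3.333 V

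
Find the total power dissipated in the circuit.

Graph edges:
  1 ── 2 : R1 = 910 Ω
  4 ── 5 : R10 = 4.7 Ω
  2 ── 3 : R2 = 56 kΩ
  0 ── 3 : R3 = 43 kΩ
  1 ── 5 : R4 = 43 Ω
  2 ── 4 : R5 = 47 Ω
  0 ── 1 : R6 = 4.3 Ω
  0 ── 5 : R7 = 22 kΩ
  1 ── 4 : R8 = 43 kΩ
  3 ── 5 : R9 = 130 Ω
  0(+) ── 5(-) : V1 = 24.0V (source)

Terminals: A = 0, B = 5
Nodal analysis, taking node 5 as the 0 V reference.
Source V1 fixes V_0 = 24 V.
KCL at each unknown node (sum of currents leaving = 0; resistances in Ω):
  Node 1: (V_1 - V_2)/910 + (V_1 - 0)/43 + (V_1 - 24)/4.3 + (V_1 - V_4)/43000 = 0
  Node 2: (V_2 - V_1)/910 + (V_2 - V_3)/56000 + (V_2 - V_4)/47 = 0
  Node 3: (V_3 - V_2)/56000 + (V_3 - 24)/43000 + (V_3 - 0)/130 = 0
  Node 4: (V_4 - V_2)/47 + (V_4 - V_1)/43000 + (V_4 - 0)/4.7 = 0
Collecting terms (coefficients in siemens):
  0.2569·V_1 - 0.001099·V_2 - 0.00002326·V_4 = 5.581
  0.02239·V_2 - 0.001099·V_1 - 0.00001786·V_3 - 0.02128·V_4 = 0
  0.007733·V_3 - 0.00001786·V_2 = 0.0005581
  0.2341·V_4 - 0.00002326·V_1 - 0.02128·V_2 = 0
Solving these 4 simultaneous equations (Gaussian elimination) gives:
  V_1 = 21.73 V, V_2 = 1.169 V, V_3 = 0.07487 V, V_4 = 0.1085 V
Power in each resistor, P = (ΔV)²/R:
  P_R1 = (21.73 - 1.169)²/910 = 0.4645 W
  P_R2 = (1.169 - 0.07487)²/56000 = 0.00002139 W
  P_R3 = (24 - 0.07487)²/43000 = 0.01331 W
  P_R4 = (21.73 - 0)²/43 = 10.98 W
  P_R5 = (1.169 - 0.1085)²/47 = 0.02395 W
  P_R6 = (24 - 21.73)²/4.3 = 1.201 W
  P_R7 = (24 - 0)²/22000 = 0.02618 W
  P_R8 = (21.73 - 0.1085)²/43000 = 0.01087 W
  P_R9 = (0.07487 - 0)²/130 = 0.00004312 W
  P_R10 = (0.1085 - 0)²/4.7 = 0.002503 W
P_total = P_R1 + P_R2 + P_R3 + P_R4 + P_R5 + P_R6 + P_R7 + P_R8 + P_R9 + P_R10 = 12.72 W

Final answer: 12.72 W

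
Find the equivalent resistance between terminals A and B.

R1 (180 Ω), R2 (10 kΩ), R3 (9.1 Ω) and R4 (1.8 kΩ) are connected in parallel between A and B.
Reduce the network between node 0 (A) and node 1 (B) by series/parallel combination:
  Rp1 = R1 ‖ R2 ‖ R3 ‖ R4 (parallel, all between nodes 0 and 1) = 1/(1/180 + 1/10000 + 1/9.1 + 1/1800) = 8.613 Ω
R_eq = 8.613 Ω

Final answer: 8.613 Ω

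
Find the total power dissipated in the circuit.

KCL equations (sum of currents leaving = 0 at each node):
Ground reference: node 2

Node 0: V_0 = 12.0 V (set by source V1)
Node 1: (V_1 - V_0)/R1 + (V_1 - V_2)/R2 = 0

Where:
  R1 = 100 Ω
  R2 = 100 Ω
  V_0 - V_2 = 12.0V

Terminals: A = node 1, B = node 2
Nodal analysis, taking node 2 as the 0 V reference.
Source V1 fixes V_0 = 12 V.
KCL at each unknown node (sum of currents leaving = 0; resistances in Ω):
  Node 1: (V_1 - 12)/100 + (V_1 - 0)/100 = 0
Collecting terms: 0.02 × V_1 = 0.12  =>  V_1 = 6 V
Power in each resistor, P = (ΔV)²/R:
  P_R1 = (12 - 6)²/100 = 0.36 W
  P_R2 = (6 - 0)²/100 = 0.36 W
P_total = P_R1 + P_R2 = 0.72 W

Final answer: 0.72 W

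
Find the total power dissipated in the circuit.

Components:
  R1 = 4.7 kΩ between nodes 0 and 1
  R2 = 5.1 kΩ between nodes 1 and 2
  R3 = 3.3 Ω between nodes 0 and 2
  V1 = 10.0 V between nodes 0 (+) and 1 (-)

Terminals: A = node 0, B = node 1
Nodal analysis, taking node 1 as the 0 V reference.
Source V1 fixes V_0 = 10 V.
KCL at each unknown node (sum of currents leaving = 0; resistances in Ω):
  Node 2: (V_2 - 0)/5100 + (V_2 - 10)/3.3 = 0
Collecting terms: 0.3032 × V_2 = 3.03  =>  V_2 = 9.994 V
Power in each resistor, P = (ΔV)²/R:
  P_R1 = (10 - 0)²/4700 = 0.02128 W
  P_R2 = (0 - 9.994)²/5100 = 0.01958 W
  P_R3 = (10 - 9.994)²/3.3 = 0.00001267 W
P_total = P_R1 + P_R2 + P_R3 = 0.04087 W

Final answer: 0.04087 W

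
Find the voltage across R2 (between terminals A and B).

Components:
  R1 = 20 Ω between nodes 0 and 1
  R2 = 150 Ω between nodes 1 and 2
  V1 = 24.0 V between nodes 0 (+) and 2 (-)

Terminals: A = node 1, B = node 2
R1 and R2 are in series across V1 (node 0 → node 1 → node 2), and the output A–B is taken across R2, so this is a voltage divider.
Series current: I = V1/(R1 + R2) = 24/(20 + 150) = 24/170 = 0.1412 A
V_R2 = I × R2 = V1 × R2/(R1 + R2) = 24 × 150/170 = 21.18 V

Final answer: 21.18 V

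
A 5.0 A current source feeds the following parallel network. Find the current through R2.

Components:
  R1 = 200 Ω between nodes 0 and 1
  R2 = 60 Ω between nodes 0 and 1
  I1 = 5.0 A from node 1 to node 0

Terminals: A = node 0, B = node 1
All resistors sit directly between nodes 0 and 1, so they are in parallel and share one voltage V; the full source current 5 A splits among them.
1/R_par = 1/200 + 1/60 = 0.02167 S  =>  R_par = 46.15 Ω
V = I × R_par = 5 × 46.15 = 230.8 V
I_R2 = V/R2 = 230.8/60 = 3.846 A

Final answer: 3.846 A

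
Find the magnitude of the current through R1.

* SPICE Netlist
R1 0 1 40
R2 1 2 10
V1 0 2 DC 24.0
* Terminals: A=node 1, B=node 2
Nodal analysis, taking node 2 as the 0 V reference.
Source V1 fixes V_0 = 24 V.
KCL at each unknown node (sum of currents leaving = 0; resistances in Ω):
  Node 1: (V_1 - 24)/40 + (V_1 - 0)/10 = 0
Collecting terms: 0.125 × V_1 = 0.6  =>  V_1 = 4.8 V
I_R1 = (V_0 - V_1)/R1 = (24 - 4.8)/40 = 0.48 A
|I_R1| = 0.48 A

Final answer: |I_R1| = 0.48 A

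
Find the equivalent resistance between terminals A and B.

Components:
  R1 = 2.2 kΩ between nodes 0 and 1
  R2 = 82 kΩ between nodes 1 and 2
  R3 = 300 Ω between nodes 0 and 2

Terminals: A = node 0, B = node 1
Reduce the network between node 0 (A) and node 1 (B) by series/parallel combination:
  Rs1 = R3 + R2 (series, joined only at node 2) = 300 + 82000 = 82300 Ω
  Rp1 = R1 ‖ Rs1 (parallel, both between nodes 0 and 1) = 1/(1/2200 + 1/82300) = 2143 Ω
R_eq = 2.143 kΩ

Final answer: 2.143 kΩ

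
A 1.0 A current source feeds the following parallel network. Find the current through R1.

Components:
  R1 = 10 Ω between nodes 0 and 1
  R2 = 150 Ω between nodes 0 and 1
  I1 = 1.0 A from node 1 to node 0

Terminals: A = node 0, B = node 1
All resistors sit directly between nodes 0 and 1, so they are in parallel and share one voltage V; the full source current 1 A splits among them.
1/R_par = 1/10 + 1/150 = 0.1067 S  =>  R_par = 9.375 Ω
V = I × R_par = 1 × 9.375 = 9.375 V
I_R1 = V/R1 = 9.375/10 = 0.9375 A

Final answer: 0.9375 A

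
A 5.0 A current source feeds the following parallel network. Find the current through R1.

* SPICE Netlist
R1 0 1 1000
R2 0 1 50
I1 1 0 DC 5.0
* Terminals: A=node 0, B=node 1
All resistors sit directly between nodes 0 and 1, so they are in parallel and share one voltage V; the full source current 5 A splits among them.
1/R_par = 1/1000 + 1/50 = 0.021 S  =>  R_par = 47.62 Ω
V = I × R_par = 5 × 47.62 = 238.1 V
I_R1 = V/R1 = 238.1/1000 = 0.2381 A

Final answer: 0.2381 A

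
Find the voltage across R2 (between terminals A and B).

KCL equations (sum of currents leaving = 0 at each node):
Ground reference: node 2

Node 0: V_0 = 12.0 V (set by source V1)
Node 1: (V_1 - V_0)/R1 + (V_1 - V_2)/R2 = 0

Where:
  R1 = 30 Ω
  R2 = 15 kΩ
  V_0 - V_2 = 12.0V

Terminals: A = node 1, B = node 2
R1 and R2 are in series across V1 (node 0 → node 1 → node 2), and the output A–B is taken across R2, so this is a voltage divider.
Series current: I = V1/(R1 + R2) = 12/(30 + 15000) = 12/15030 = 0.0007984 A
V_R2 = I × R2 = V1 × R2/(R1 + R2) = 12 × 15000/15030 = 11.98 V

Final answer: 11.98 V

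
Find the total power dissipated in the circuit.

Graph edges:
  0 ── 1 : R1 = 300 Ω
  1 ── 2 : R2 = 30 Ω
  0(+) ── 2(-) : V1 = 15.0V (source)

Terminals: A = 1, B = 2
Nodal analysis, taking node 2 as the 0 V reference.
Source V1 fixes V_0 = 15 V.
KCL at each unknown node (sum of currents leaving = 0; resistances in Ω):
  Node 1: (V_1 - 15)/300 + (V_1 - 0)/30 = 0
Collecting terms: 0.03667 × V_1 = 0.05  =>  V_1 = 1.364 V
Power in each resistor, P = (ΔV)²/R:
  P_R1 = (15 - 1.364)²/300 = 0.6198 W
  P_R2 = (1.364 - 0)²/30 = 0.06198 W
P_total = P_R1 + P_R2 = 0.6818 W

Final answer: 0.6818 W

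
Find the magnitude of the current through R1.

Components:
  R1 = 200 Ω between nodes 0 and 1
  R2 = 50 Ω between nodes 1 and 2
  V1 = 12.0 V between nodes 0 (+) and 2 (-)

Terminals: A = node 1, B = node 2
Nodal analysis, taking node 2 as the 0 V reference.
Source V1 fixes V_0 = 12 V.
KCL at each unknown node (sum of currents leaving = 0; resistances in Ω):
  Node 1: (V_1 - 12)/200 + (V_1 - 0)/50 = 0
Collecting terms: 0.025 × V_1 = 0.06  =>  V_1 = 2.4 V
I_R1 = (V_0 - V_1)/R1 = (12 - 2.4)/200 = 0.048 A
|I_R1| = 0.048 A

Final answer: |I_R1| = 0.048 A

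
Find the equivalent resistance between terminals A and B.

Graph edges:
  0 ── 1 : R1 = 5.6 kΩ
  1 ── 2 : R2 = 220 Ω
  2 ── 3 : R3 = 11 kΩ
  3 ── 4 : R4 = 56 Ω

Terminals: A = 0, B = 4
Reduce the network between node 0 (A) and node 4 (B) by series/parallel combination:
  Rs1 = R1 + R2 (series, joined only at node 1) = 5600 + 220 = 5820 Ω
  Rs2 = R3 + Rs1 (series, joined only at node 2) = 11000 + 5820 = 16820 Ω
  Rs3 = R4 + Rs2 (series, joined only at node 3) = 56 + 16820 = 16880 Ω
R_eq = 16.88 kΩ

Final answer: 16.88 kΩ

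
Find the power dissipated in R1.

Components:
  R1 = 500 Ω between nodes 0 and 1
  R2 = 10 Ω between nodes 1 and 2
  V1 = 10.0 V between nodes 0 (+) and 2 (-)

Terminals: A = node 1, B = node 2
Nodal analysis, taking node 2 as the 0 V reference.
Source V1 fixes V_0 = 10 V.
KCL at each unknown node (sum of currents leaving = 0; resistances in Ω):
  Node 1: (V_1 - 10)/500 + (V_1 - 0)/10 = 0
Collecting terms: 0.102 × V_1 = 0.02  =>  V_1 = 0.1961 V
I_R1 = (V_0 - V_1)/R1 = (10 - 0.1961)/500 = 0.01961 A
P_R1 = I_R1² × R1 = (0.01961)² × 500 = 0.1922 W

Final answer: 0.1922 W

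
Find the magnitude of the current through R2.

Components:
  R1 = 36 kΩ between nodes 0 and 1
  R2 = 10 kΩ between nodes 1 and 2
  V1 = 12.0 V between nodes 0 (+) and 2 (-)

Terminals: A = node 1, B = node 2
Nodal analysis, taking node 2 as the 0 V reference.
Source V1 fixes V_0 = 12 V.
KCL at each unknown node (sum of currents leaving = 0; resistances in Ω):
  Node 1: (V_1 - 12)/36000 + (V_1 - 0)/10000 = 0
Collecting terms: 0.0001278 × V_1 = 0.0003333  =>  V_1 = 2.609 V
I_R2 = (V_1 - V_2)/R2 = (2.609 - 0)/10000 = 0.0002609 A
|I_R2| = 0.0002609 A

Final answer: |I_R2| = 0.0002609 A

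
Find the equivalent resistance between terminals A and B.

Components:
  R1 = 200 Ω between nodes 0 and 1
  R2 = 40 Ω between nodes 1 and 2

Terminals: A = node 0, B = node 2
Reduce the network between node 0 (A) and node 2 (B) by series/parallel combination:
  Rs1 = R1 + R2 (series, joined only at node 1) = 200 + 40 = 240 Ω
R_eq = 240 Ω

Final answer: 240 Ω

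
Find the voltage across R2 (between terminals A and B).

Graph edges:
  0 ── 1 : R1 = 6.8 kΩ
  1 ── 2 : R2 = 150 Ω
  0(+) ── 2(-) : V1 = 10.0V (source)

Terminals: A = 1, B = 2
R1 and R2 are in series across V1 (node 0 → node 1 → node 2), and the output A–B is taken across R2, so this is a voltage divider.
Series current: I = V1/(R1 + R2) = 10/(6800 + 150) = 10/6950 = 0.001439 A
V_R2 = I × R2 = V1 × R2/(R1 + R2) = 10 × 150/6950 = 0.2158 V

Final answer: 0.2158 V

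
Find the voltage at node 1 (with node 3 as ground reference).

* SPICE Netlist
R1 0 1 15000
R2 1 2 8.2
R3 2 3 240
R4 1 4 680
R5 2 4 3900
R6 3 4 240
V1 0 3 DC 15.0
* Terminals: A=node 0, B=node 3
Nodal analysis, taking node 3 as the 0 V reference.
Source V1 fixes V_0 = 15 V.
KCL at each unknown node (sum of currents leaving = 0; resistances in Ω):
  Node 1: (V_1 - 15)/15000 + (V_1 - V_2)/8.2 + (V_1 - V_4)/680 = 0
  Node 2: (V_2 - V_1)/8.2 + (V_2 - 0)/240 + (V_2 - V_4)/3900 = 0
  Node 4: (V_4 - V_1)/680 + (V_4 - V_2)/3900 + (V_4 - 0)/240 = 0
Collecting terms (coefficients in siemens):
  0.1235·V_1 - 0.122·V_2 - 0.001471·V_4 = 0.001
  0.1264·V_2 - 0.122·V_1 - 0.0002564·V_4 = 0
  0.005894·V_4 - 0.001471·V_1 - 0.0002564·V_2 = 0
Solving these 3 simultaneous equations (Gaussian elimination) gives:
  V_1 = 0.1885 V, V_2 = 0.182 V, V_4 = 0.05496 V
The requested potential is V_1 = 0.1885 V.

Final answer: V_1 = 0.1885 V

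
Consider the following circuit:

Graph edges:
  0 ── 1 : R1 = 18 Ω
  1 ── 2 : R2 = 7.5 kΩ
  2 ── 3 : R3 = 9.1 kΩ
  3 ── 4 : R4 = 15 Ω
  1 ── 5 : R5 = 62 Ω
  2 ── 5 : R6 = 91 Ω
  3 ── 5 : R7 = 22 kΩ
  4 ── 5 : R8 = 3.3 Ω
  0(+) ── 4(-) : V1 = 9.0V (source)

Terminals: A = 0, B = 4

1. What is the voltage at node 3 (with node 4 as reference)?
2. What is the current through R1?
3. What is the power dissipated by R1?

Nodal analysis, taking node 4 as the 0 V reference.
Source V1 fixes V_0 = 9 V.
KCL at each unknown node (sum of currents leaving = 0; resistances in Ω):
  Node 1: (V_1 - 9)/18 + (V_1 - V_2)/7500 + (V_1 - V_5)/62 = 0
  Node 2: (V_2 - V_1)/7500 + (V_2 - V_3)/9100 + (V_2 - V_5)/91 = 0
  Node 3: (V_3 - V_2)/9100 + (V_3 - 0)/15 + (V_3 - V_5)/22000 = 0
  Node 5: (V_5 - V_1)/62 + (V_5 - V_2)/91 + (V_5 - V_3)/22000 + (V_5 - 0)/3.3 = 0
Collecting terms (coefficients in siemens):
  0.07182·V_1 - 0.0001333·V_2 - 0.01613·V_5 = 0.5
  0.01123·V_2 - 0.0001333·V_1 - 0.0001099·V_3 - 0.01099·V_5 = 0
  0.06682·V_3 - 0.0001099·V_2 - 0.00004545·V_5 = 0
  0.3302·V_5 - 0.01613·V_1 - 0.01099·V_2 - 0.00004545·V_3 = 0
Solving these 4 simultaneous equations (Gaussian elimination) gives:
  V_1 = 7.043 V, V_2 = 0.4344 V, V_3 = 0.0009582 V, V_5 = 0.3585 V
Part 1:
  Read off the nodal solution: V_3 = 0.0009582 V
Part 2:
  I_R1 = (V_0 - V_1)/R1 = (9 - 7.043)/18 = 0.1087 A
  Magnitude: I_R1 = 0.1087 A
Part 3:
  I_R1 = (V_0 - V_1)/R1 = (9 - 7.043)/18 = 0.1087 A
  P_R1 = I_R1² × R1 = (0.1087)² × 18 = 0.2127 W

Final answers:
1. V_3 = 0.0009582 V
2. I_R1 = 0.1087 A
3. P_R1 = 0.2127 W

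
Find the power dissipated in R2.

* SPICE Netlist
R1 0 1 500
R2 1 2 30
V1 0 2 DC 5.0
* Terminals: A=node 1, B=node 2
Nodal analysis, taking node 2 as the 0 V reference.
Source V1 fixes V_0 = 5 V.
KCL at each unknown node (sum of currents leaving = 0; resistances in Ω):
  Node 1: (V_1 - 5)/500 + (V_1 - 0)/30 = 0
Collecting terms: 0.03533 × V_1 = 0.01  =>  V_1 = 0.283 V
I_R2 = (V_1 - V_2)/R2 = (0.283 - 0)/30 = 0.009434 A
P_R2 = I_R2² × R2 = (0.009434)² × 30 = 0.00267 W

Final answer: 0.00267 W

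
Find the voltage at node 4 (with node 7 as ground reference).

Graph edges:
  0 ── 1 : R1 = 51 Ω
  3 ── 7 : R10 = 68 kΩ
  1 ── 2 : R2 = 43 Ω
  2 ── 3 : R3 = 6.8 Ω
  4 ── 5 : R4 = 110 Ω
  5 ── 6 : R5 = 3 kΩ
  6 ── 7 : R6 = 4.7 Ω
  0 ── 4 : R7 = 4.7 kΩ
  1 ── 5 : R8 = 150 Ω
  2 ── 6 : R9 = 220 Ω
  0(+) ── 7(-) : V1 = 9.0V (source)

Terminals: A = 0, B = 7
Nodal analysis, taking node 7 as the 0 V reference.
Source V1 fixes V_0 = 9 V.
KCL at each unknown node (sum of currents leaving = 0; resistances in Ω):
  Node 1: (V_1 - 9)/51 + (V_1 - V_2)/43 + (V_1 - V_5)/150 = 0
  Node 2: (V_2 - V_1)/43 + (V_2 - V_3)/6.8 + (V_2 - V_6)/220 = 0
  Node 3: (V_3 - V_2)/6.8 + (V_3 - 0)/68000 = 0
  Node 4: (V_4 - V_5)/110 + (V_4 - 9)/4700 = 0
  Node 5: (V_5 - V_4)/110 + (V_5 - V_6)/3000 + (V_5 - V_1)/150 = 0
  Node 6: (V_6 - V_5)/3000 + (V_6 - 0)/4.7 + (V_6 - V_2)/220 = 0
Collecting terms (coefficients in siemens):
  0.04953·V_1 - 0.02326·V_2 - 0.006667·V_5 = 0.1765
  0.1749·V_2 - 0.02326·V_1 - 0.1471·V_3 - 0.004545·V_6 = 0
  0.1471·V_3 - 0.1471·V_2 = 0
  0.009304·V_4 - 0.009091·V_5 = 0.001915
  0.01609·V_5 - 0.006667·V_1 - 0.009091·V_4 - 0.0003333·V_6 = 0
  0.2176·V_6 - 0.004545·V_2 - 0.0003333·V_5 = 0
Solving these 6 simultaneous equations (Gaussian elimination) gives:
  V_1 = 7.474 V, V_2 = 6.272 V, V_3 = 6.271 V, V_4 = 7.221 V
  V_5 = 7.179 V, V_6 = 0.142 V
The requested potential is V_4 = 7.221 V.

Final answer: V_4 = 7.221 V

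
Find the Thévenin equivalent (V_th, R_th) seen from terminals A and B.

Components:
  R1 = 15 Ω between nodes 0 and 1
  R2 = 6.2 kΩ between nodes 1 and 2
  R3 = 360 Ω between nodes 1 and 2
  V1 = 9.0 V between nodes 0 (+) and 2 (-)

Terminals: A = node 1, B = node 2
Step 1 — V_th is the open-circuit voltage V_A - V_B (nothing connected across the terminals).
Nodal analysis, taking node 2 as the 0 V reference.
Source V1 fixes V_0 = 9 V.
KCL at each unknown node (sum of currents leaving = 0; resistances in Ω):
  Node 1: (V_1 - 9)/15 + (V_1 - 0)/6200 + (V_1 - 0)/360 = 0
Collecting terms: 0.06961 × V_1 = 0.6  =>  V_1 = 8.62 V
V_th = V_1 - V_2 = 8.62 - 0 = 8.62 V
Step 2 — R_th: zero the source — replace V1 by a short circuit (node 2 merges into node 0) — and find the resistance seen between A (node 1) and B (node 0).
Reduce the network between node 1 (A) and node 0 (B) by series/parallel combination:
  Rp1 = R1 ‖ R2 ‖ R3 (parallel, all between nodes 0 and 1) = 1/(1/15 + 1/6200 + 1/360) = 14.37 Ω
R_th = 14.37 Ω

Final answer: V_th = 8.62 V, R_th = 14.37 Ω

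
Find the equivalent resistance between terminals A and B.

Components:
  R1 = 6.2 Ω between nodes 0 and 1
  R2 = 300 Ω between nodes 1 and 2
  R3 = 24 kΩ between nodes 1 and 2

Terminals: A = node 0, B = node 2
Reduce the network between node 0 (A) and node 2 (B) by series/parallel combination:
  Rp1 = R2 ‖ R3 (parallel, both between nodes 1 and 2) = 1/(1/300 + 1/24000) = 296.3 Ω
  Rs1 = R1 + Rp1 (series, joined only at node 1) = 6.2 + 296.3 = 302.5 Ω
R_eq = 302.5 Ω

Final answer: 302.5 Ω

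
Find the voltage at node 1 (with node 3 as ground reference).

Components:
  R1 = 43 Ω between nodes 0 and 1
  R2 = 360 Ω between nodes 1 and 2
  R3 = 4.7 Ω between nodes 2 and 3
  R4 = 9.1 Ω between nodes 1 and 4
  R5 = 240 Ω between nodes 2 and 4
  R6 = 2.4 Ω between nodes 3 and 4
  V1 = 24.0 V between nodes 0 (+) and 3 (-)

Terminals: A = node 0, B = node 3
Nodal analysis, taking node 3 as the 0 V reference.
Source V1 fixes V_0 = 24 V.
KCL at each unknown node (sum of currents leaving = 0; resistances in Ω):
  Node 1: (V_1 - 24)/43 + (V_1 - V_2)/360 + (V_1 - V_4)/9.1 = 0
  Node 2: (V_2 - V_1)/360 + (V_2 - 0)/4.7 + (V_2 - V_4)/240 = 0
  Node 4: (V_4 - V_1)/9.1 + (V_4 - V_2)/240 + (V_4 - 0)/2.4 = 0
Collecting terms (coefficients in siemens):
  0.1359·V_1 - 0.002778·V_2 - 0.1099·V_4 = 0.5581
  0.2197·V_2 - 0.002778·V_1 - 0.004167·V_4 = 0
  0.5307·V_4 - 0.1099·V_1 - 0.004167·V_2 = 0
Solving these 3 simultaneous equations (Gaussian elimination) gives:
  V_1 = 4.934 V, V_2 = 0.08177 V, V_4 = 1.022 V
The requested potential is V_1 = 4.934 V.

Final answer: V_1 = 4.934 V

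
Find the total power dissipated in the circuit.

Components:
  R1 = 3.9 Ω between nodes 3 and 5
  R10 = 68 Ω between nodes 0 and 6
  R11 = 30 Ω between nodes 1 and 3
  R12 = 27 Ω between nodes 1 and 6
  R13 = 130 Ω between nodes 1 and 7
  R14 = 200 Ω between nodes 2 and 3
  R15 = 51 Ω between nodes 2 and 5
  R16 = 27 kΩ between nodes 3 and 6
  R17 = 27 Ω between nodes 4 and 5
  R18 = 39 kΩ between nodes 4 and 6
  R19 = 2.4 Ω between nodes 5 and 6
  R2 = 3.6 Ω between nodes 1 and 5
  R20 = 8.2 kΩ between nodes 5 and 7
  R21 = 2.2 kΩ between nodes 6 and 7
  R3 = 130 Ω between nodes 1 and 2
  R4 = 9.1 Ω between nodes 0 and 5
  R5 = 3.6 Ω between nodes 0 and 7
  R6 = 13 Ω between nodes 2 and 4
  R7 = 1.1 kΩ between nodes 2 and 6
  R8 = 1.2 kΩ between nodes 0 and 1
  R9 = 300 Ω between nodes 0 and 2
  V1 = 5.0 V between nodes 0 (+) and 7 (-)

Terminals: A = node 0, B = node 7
Nodal analysis, taking node 7 as the 0 V reference.
Source V1 fixes V_0 = 5 V.
KCL at each unknown node (sum of currents leaving = 0; resistances in Ω):
  Node 1: (V_1 - V_5)/3.6 + (V_1 - V_2)/130 + (V_1 - 5)/1200 + (V_1 - V_3)/30 + (V_1 - V_6)/27 + (V_1 - 0)/130 = 0
  Node 2: (V_2 - V_1)/130 + (V_2 - V_4)/13 + (V_2 - V_6)/1100 + (V_2 - 5)/300 + (V_2 - V_3)/200 + (V_2 - V_5)/51 = 0
  Node 3: (V_3 - V_5)/3.9 + (V_3 - V_1)/30 + (V_3 - V_2)/200 + (V_3 - V_6)/27000 = 0
  Node 4: (V_4 - V_2)/13 + (V_4 - V_5)/27 + (V_4 - V_6)/39000 = 0
  Node 5: (V_5 - V_3)/3.9 + (V_5 - V_1)/3.6 + (V_5 - 5)/9.1 + (V_5 - V_2)/51 + (V_5 - V_4)/27 + (V_5 - V_6)/2.4 + (V_5 - 0)/8200 = 0
  Node 6: (V_6 - V_2)/1100 + (V_6 - 5)/68 + (V_6 - V_1)/27 + (V_6 - V_3)/27000 + (V_6 - V_4)/39000 + (V_6 - V_5)/2.4 + (V_6 - 0)/2200 = 0
Collecting terms (coefficients in siemens):
  0.3644·V_1 - 0.007692·V_2 - 0.03333·V_3 - 0.2778·V_5 - 0.03704·V_6 = 0.004167
  0.1135·V_2 - 0.007692·V_1 - 0.005·V_3 - 0.07692·V_4 - 0.01961·V_5 - 0.0009091·V_6 = 0.01667
  0.2948·V_3 - 0.03333·V_1 - 0.005·V_2 - 0.2564·V_5 - 0.00003704·V_6 = 0
  0.114·V_4 - 0.07692·V_2 - 0.03704·V_5 - 0.00002564·V_6 = 0
  1.118·V_5 - 0.2778·V_1 - 0.01961·V_2 - 0.2564·V_3 - 0.03704·V_4 - 0.4167·V_6 = 0.5495
  0.4698·V_6 - 0.03704·V_1 - 0.0009091·V_2 - 0.00003704·V_3 - 0.00002564·V_4 - 0.4167·V_5 = 0.07353
Solving these 6 simultaneous equations (Gaussian elimination) gives:
  V_1 = 4.605 V, V_2 = 4.707 V, V_3 = 4.694 V, V_4 = 4.707 V
  V_5 = 4.705 V, V_6 = 4.702 V
Power in each resistor, P = (ΔV)²/R:
  P_R1 = (4.694 - 4.705)²/3.9 = 0.00003251 W
  P_R2 = (4.605 - 4.705)²/3.6 = 0.002775 W
  P_R3 = (4.605 - 4.707)²/130 = 0.00008079 W
  P_R4 = (5 - 4.705)²/9.1 = 0.009576 W
  P_R5 = (5 - 0)²/3.6 = 6.944 W
  P_R6 = (4.707 - 4.707)²/13 = 0.00000005226 W
  P_R7 = (4.707 - 4.702)²/1100 = 0.00000002974 W
  P_R8 = (5 - 4.605)²/1200 = 0.0001301 W
  P_R9 = (5 - 4.707)²/300 = 0.0002855 W
  P_R10 = (5 - 4.702)²/68 = 0.001309 W
  P_R11 = (4.605 - 4.694)²/30 = 0.0002622 W
  P_R12 = (4.605 - 4.702)²/27 = 0.0003468 W
  P_R13 = (4.605 - 0)²/130 = 0.1631 W
  P_R14 = (4.707 - 4.694)²/200 = 0.0000009512 W
  P_R15 = (4.707 - 4.705)²/51 = 0.0000001258 W
  P_R16 = (4.694 - 4.702)²/27000 = 0.000000002414 W
  P_R17 = (4.707 - 4.705)²/27 = 0.0000001081 W
  P_R18 = (4.707 - 4.702)²/39000 = 0.0000000006145 W
  P_R19 = (4.705 - 4.702)²/2.4 = 0.000004232 W
  P_R20 = (4.705 - 0)²/8200 = 0.002699 W
  P_R21 = (4.702 - 0)²/2200 = 0.01005 W
P_total = P_R1 + P_R2 + P_R3 + P_R4 + P_R5 + P_R6 + P_R7 + P_R8 + P_R9 + P_R10 + P_R11 + P_R12 + P_R13 + P_R14 + P_R15 + P_R16 + P_R17 + P_R18 + P_R19 + P_R20 + P_R21 = 7.135 W

Final answer: 7.135 W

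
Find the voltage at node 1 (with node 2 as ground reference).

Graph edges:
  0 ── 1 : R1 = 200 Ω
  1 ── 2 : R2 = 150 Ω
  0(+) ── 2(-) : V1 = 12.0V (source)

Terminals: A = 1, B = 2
Nodal analysis, taking node 2 as the 0 V reference.
Source V1 fixes V_0 = 12 V.
KCL at each unknown node (sum of currents leaving = 0; resistances in Ω):
  Node 1: (V_1 - 12)/200 + (V_1 - 0)/150 = 0
Collecting terms: 0.01167 × V_1 = 0.06  =>  V_1 = 5.143 V
The requested potential is V_1 = 5.143 V.

Final answer: V_1 = 5.143 V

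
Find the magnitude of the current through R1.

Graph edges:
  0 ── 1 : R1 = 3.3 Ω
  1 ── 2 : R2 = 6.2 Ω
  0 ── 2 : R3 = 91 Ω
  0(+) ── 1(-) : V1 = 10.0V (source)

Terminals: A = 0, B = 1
Nodal analysis, taking node 1 as the 0 V reference.
Source V1 fixes V_0 = 10 V.
KCL at each unknown node (sum of currents leaving = 0; resistances in Ω):
  Node 2: (V_2 - 0)/6.2 + (V_2 - 10)/91 = 0
Collecting terms: 0.1723 × V_2 = 0.1099  =>  V_2 = 0.6379 V
I_R1 = (V_0 - V_1)/R1 = (10 - 0)/3.3 = 3.03 A
|I_R1| = 3.03 A

Final answer: |I_R1| = 3.03 A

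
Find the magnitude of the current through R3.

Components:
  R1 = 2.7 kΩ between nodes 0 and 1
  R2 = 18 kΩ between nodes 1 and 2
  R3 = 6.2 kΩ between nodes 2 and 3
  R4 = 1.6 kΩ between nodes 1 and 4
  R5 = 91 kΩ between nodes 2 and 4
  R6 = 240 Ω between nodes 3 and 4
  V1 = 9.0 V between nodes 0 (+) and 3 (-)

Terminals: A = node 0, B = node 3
Nodal analysis, taking node 3 as the 0 V reference.
Source V1 fixes V_0 = 9 V.
KCL at each unknown node (sum of currents leaving = 0; resistances in Ω):
  Node 1: (V_1 - 9)/2700 + (V_1 - V_2)/18000 + (V_1 - V_4)/1600 = 0
  Node 2: (V_2 - V_1)/18000 + (V_2 - 0)/6200 + (V_2 - V_4)/91000 = 0
  Node 4: (V_4 - V_1)/1600 + (V_4 - V_2)/91000 + (V_4 - 0)/240 = 0
Collecting terms (coefficients in siemens):
  0.001051·V_1 - 0.00005556·V_2 - 0.000625·V_4 = 0.003333
  0.0002278·V_2 - 0.00005556·V_1 - 0.00001099·V_4 = 0
  0.004803·V_4 - 0.000625·V_1 - 0.00001099·V_2 = 0
Solving these 3 simultaneous equations (Gaussian elimination) gives:
  V_1 = 3.489 V, V_2 = 0.8728 V, V_4 = 0.4561 V
I_R3 = (V_2 - V_3)/R3 = (0.8728 - 0)/6200 = 0.0001408 A
|I_R3| = 0.0001408 A

Final answer: |I_R3| = 0.0001408 A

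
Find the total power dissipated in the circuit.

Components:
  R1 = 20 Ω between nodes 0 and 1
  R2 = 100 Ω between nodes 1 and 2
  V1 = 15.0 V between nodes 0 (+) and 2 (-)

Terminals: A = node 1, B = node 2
Nodal analysis, taking node 2 as the 0 V reference.
Source V1 fixes V_0 = 15 V.
KCL at each unknown node (sum of currents leaving = 0; resistances in Ω):
  Node 1: (V_1 - 15)/20 + (V_1 - 0)/100 = 0
Collecting terms: 0.06 × V_1 = 0.75  =>  V_1 = 12.5 V
Power in each resistor, P = (ΔV)²/R:
  P_R1 = (15 - 12.5)²/20 = 0.3125 W
  P_R2 = (12.5 - 0)²/100 = 1.562 W
P_total = P_R1 + P_R2 = 1.875 W

Final answer: 1.875 W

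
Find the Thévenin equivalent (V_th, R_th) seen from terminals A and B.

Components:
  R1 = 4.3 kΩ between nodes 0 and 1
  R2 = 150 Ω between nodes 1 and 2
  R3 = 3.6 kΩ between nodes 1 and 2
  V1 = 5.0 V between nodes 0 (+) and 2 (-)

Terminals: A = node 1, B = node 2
Step 1 — V_th is the open-circuit voltage V_A - V_B (nothing connected across the terminals).
Nodal analysis, taking node 2 as the 0 V reference.
Source V1 fixes V_0 = 5 V.
KCL at each unknown node (sum of currents leaving = 0; resistances in Ω):
  Node 1: (V_1 - 5)/4300 + (V_1 - 0)/150 + (V_1 - 0)/3600 = 0
Collecting terms: 0.007177 × V_1 = 0.001163  =>  V_1 = 0.162 V
V_th = V_1 - V_2 = 0.162 - 0 = 0.162 V
Step 2 — R_th: zero the source — replace V1 by a short circuit (node 2 merges into node 0) — and find the resistance seen between A (node 1) and B (node 0).
Reduce the network between node 1 (A) and node 0 (B) by series/parallel combination:
  Rp1 = R1 ‖ R2 ‖ R3 (parallel, all between nodes 0 and 1) = 1/(1/4300 + 1/150 + 1/3600) = 139.3 Ω
R_th = 139.3 Ω

Final answer: V_th = 0.162 V, R_th = 139.3 Ω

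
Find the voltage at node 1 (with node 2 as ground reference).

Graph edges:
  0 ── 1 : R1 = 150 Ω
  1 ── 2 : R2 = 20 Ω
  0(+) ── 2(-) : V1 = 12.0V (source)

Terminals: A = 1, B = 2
Nodal analysis, taking node 2 as the 0 V reference.
Source V1 fixes V_0 = 12 V.
KCL at each unknown node (sum of currents leaving = 0; resistances in Ω):
  Node 1: (V_1 - 12)/150 + (V_1 - 0)/20 = 0
Collecting terms: 0.05667 × V_1 = 0.08  =>  V_1 = 1.412 V
The requested potential is V_1 = 1.412 V.

Final answer: V_1 = 1.412 V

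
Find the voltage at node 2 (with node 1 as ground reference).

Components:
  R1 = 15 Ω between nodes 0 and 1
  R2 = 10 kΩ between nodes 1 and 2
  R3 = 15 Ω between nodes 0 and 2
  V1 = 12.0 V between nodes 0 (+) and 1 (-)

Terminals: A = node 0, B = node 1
Nodal analysis, taking node 1 as the 0 V reference.
Source V1 fixes V_0 = 12 V.
KCL at each unknown node (sum of currents leaving = 0; resistances in Ω):
  Node 2: (V_2 - 0)/10000 + (V_2 - 12)/15 = 0
Collecting terms: 0.06677 × V_2 = 0.8  =>  V_2 = 11.98 V
The requested potential is V_2 = 11.98 V.

Final answer: V_2 = 11.98 V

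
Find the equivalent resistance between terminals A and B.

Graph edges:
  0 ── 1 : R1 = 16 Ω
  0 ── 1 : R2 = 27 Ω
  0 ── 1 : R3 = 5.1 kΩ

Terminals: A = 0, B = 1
Reduce the network between node 0 (A) and node 1 (B) by series/parallel combination:
  Rp1 = R1 ‖ R2 ‖ R3 (parallel, all between nodes 0 and 1) = 1/(1/16 + 1/27 + 1/5100) = 10.03 Ω
R_eq = 10.03 Ω

Final answer: 10.03 Ω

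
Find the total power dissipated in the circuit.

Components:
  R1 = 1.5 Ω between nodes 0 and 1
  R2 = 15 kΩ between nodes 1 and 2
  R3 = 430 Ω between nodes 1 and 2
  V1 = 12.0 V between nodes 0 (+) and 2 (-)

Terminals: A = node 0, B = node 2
Nodal analysis, taking node 2 as the 0 V reference.
Source V1 fixes V_0 = 12 V.
KCL at each unknown node (sum of currents leaving = 0; resistances in Ω):
  Node 1: (V_1 - 12)/1.5 + (V_1 - 0)/15000 + (V_1 - 0)/430 = 0
Collecting terms: 0.6691 × V_1 = 8  =>  V_1 = 11.96 V
Power in each resistor, P = (ΔV)²/R:
  P_R1 = (12 - 11.96)²/1.5 = 0.001227 W
  P_R2 = (11.96 - 0)²/15000 = 0.009531 W
  P_R3 = (11.96 - 0)²/430 = 0.3325 W
P_total = P_R1 + P_R2 + P_R3 = 0.3433 W

Final answer: 0.3433 W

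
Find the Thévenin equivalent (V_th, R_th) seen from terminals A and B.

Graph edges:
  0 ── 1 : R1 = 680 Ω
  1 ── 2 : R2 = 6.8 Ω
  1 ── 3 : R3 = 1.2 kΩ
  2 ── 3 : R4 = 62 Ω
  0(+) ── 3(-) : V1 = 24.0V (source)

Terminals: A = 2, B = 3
Step 1 — V_th is the open-circuit voltage V_A - V_B (nothing connected across the terminals).
Nodal analysis, taking node 3 as the 0 V reference.
Source V1 fixes V_0 = 24 V.
KCL at each unknown node (sum of currents leaving = 0; resistances in Ω):
  Node 1: (V_1 - 24)/680 + (V_1 - V_2)/6.8 + (V_1 - 0)/1200 = 0
  Node 2: (V_2 - V_1)/6.8 + (V_2 - 0)/62 = 0
Collecting terms (coefficients in siemens):
  0.1494·V_1 - 0.1471·V_2 = 0.03529
  0.1632·V_2 - 0.1471·V_1 = 0
Determinant D = (0.1494)(0.1632) - (-0.1471)(-0.1471) = 0.002748
V_1 = [(0.03529)(0.1632) - (-0.1471)(0)]/D = 2.096 V
V_2 = [(0.1494)(0) - (0.03529)(-0.1471)]/D = 1.889 V
V_th = V_2 - V_3 = 1.889 - 0 = 1.889 V
Step 2 — R_th: zero the source — replace V1 by a short circuit (node 3 merges into node 0) — and find the resistance seen between A (node 2) and B (node 0).
Reduce the network between node 2 (A) and node 0 (B) by series/parallel combination:
  Rp1 = R1 ‖ R3 (parallel, both between nodes 0 and 1) = 1/(1/680 + 1/1200) = 434 Ω
  Rs1 = R2 + Rp1 (series, joined only at node 1) = 6.8 + 434 = 440.8 Ω
  Rp2 = R4 ‖ Rs1 (parallel, both between nodes 0 and 2) = 1/(1/62 + 1/440.8) = 54.36 Ω
R_th = 54.36 Ω

Final answer: V_th = 1.889 V, R_th = 54.36 Ω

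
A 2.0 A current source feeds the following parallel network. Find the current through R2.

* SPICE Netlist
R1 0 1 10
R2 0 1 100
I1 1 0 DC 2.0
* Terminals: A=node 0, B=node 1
All resistors sit directly between nodes 0 and 1, so they are in parallel and share one voltage V; the full source current 2 A splits among them.
1/R_par = 1/10 + 1/100 = 0.11 S  =>  R_par = 9.091 Ω
V = I × R_par = 2 × 9.091 = 18.18 V
I_R2 = V/R2 = 18.18/100 = 0.1818 A

Final answer: 0.1818 A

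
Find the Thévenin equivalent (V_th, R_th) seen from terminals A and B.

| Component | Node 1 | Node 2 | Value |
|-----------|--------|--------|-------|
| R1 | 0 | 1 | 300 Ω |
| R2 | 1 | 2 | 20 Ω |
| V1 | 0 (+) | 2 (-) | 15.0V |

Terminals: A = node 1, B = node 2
Step 1 — V_th is the open-circuit voltage V_A - V_B (nothing connected across the terminals).
Nodal analysis, taking node 2 as the 0 V reference.
Source V1 fixes V_0 = 15 V.
KCL at each unknown node (sum of currents leaving = 0; resistances in Ω):
  Node 1: (V_1 - 15)/300 + (V_1 - 0)/20 = 0
Collecting terms: 0.05333 × V_1 = 0.05  =>  V_1 = 0.9375 V
V_th = V_1 - V_2 = 0.9375 - 0 = 0.9375 V
Step 2 — R_th: zero the source — replace V1 by a short circuit (node 2 merges into node 0) — and find the resistance seen between A (node 1) and B (node 0).
Reduce the network between node 1 (A) and node 0 (B) by series/parallel combination:
  Rp1 = R1 ‖ R2 (parallel, both between nodes 0 and 1) = 1/(1/300 + 1/20) = 18.75 Ω
R_th = 18.75 Ω

Final answer: V_th = 0.9375 V, R_th = 18.75 Ω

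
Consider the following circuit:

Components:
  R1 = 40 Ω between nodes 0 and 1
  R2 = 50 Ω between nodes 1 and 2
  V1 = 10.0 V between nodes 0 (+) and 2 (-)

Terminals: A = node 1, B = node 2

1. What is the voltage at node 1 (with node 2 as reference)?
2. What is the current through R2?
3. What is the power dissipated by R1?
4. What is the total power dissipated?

Nodal analysis, taking node 2 as the 0 V reference.
Source V1 fixes V_0 = 10 V.
KCL at each unknown node (sum of currents leaving = 0; resistances in Ω):
  Node 1: (V_1 - 10)/40 + (V_1 - 0)/50 = 0
Collecting terms: 0.045 × V_1 = 0.25  =>  V_1 = 5.556 V
Part 1:
  Read off the nodal solution: V_1 = 5.556 V
Part 2:
  I_R2 = (V_1 - V_2)/R2 = (5.556 - 0)/50 = 0.1111 A
  Magnitude: I_R2 = 0.1111 A
Part 3:
  I_R1 = (V_0 - V_1)/R1 = (10 - 5.556)/40 = 0.1111 A
  P_R1 = I_R1² × R1 = (0.1111)² × 40 = 0.4938 W
Part 4:
  Power in each resistor, P = (ΔV)²/R:
    P_R1 = (10 - 5.556)²/40 = 0.4938 W
    P_R2 = (5.556 - 0)²/50 = 0.6173 W
  P_total = P_R1 + P_R2 = 1.111 W

Final answers:
1. V_1 = 5.556 V
2. I_R2 = 0.1111 A
3. P_R1 = 0.4938 W
4. P_total = 1.111 W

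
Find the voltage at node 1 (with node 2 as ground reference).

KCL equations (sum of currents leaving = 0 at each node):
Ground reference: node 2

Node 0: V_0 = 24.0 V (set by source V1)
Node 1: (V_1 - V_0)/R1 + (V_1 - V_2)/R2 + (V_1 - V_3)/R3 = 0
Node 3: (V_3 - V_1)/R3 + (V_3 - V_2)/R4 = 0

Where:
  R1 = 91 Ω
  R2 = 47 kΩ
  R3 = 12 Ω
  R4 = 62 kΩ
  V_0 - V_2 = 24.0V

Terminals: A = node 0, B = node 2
Nodal analysis, taking node 2 as the 0 V reference.
Source V1 fixes V_0 = 24 V.
KCL at each unknown node (sum of currents leaving = 0; resistances in Ω):
  Node 1: (V_1 - 24)/91 + (V_1 - 0)/47000 + (V_1 - V_3)/12 = 0
  Node 3: (V_3 - V_1)/12 + (V_3 - 0)/62000 = 0
Collecting terms (coefficients in siemens):
  0.09434·V_1 - 0.08333·V_3 = 0.2637
  0.08335·V_3 - 0.08333·V_1 = 0
Determinant D = (0.09434)(0.08335) - (-0.08333)(-0.08333) = 0.000919
V_1 = [(0.2637)(0.08335) - (-0.08333)(0)]/D = 23.92 V
V_3 = [(0.09434)(0) - (0.2637)(-0.08333)]/D = 23.91 V
The requested potential is V_1 = 23.92 V.

Final answer: V_1 = 23.92 V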